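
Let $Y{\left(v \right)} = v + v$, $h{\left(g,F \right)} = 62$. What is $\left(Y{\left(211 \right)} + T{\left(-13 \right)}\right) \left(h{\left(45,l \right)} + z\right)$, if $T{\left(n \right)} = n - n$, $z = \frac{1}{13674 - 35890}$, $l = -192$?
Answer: $\frac{290629501}{11108} \approx 26164.0$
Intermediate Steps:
$z = - \frac{1}{22216}$ ($z = \frac{1}{-22216} = - \frac{1}{22216} \approx -4.5013 \cdot 10^{-5}$)
$T{\left(n \right)} = 0$
$Y{\left(v \right)} = 2 v$
$\left(Y{\left(211 \right)} + T{\left(-13 \right)}\right) \left(h{\left(45,l \right)} + z\right) = \left(2 \cdot 211 + 0\right) \left(62 - \frac{1}{22216}\right) = \left(422 + 0\right) \frac{1377391}{22216} = 422 \cdot \frac{1377391}{22216} = \frac{290629501}{11108}$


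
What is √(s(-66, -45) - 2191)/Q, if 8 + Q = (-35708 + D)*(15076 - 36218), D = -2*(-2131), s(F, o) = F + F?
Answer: I*√2323/664831324 ≈ 7.2496e-8*I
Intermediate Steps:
s(F, o) = 2*F
D = 4262
Q = 664831324 (Q = -8 + (-35708 + 4262)*(15076 - 36218) = -8 - 31446*(-21142) = -8 + 664831332 = 664831324)
√(s(-66, -45) - 2191)/Q = √(2*(-66) - 2191)/664831324 = √(-132 - 2191)*(1/664831324) = √(-2323)*(1/664831324) = (I*√2323)*(1/664831324) = I*√2323/664831324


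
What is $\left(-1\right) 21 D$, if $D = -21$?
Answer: $441$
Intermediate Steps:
$\left(-1\right) 21 D = \left(-1\right) 21 \left(-21\right) = \left(-21\right) \left(-21\right) = 441$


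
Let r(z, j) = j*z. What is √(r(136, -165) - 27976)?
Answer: 4*I*√3151 ≈ 224.54*I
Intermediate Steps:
√(r(136, -165) - 27976) = √(-165*136 - 27976) = √(-22440 - 27976) = √(-50416) = 4*I*√3151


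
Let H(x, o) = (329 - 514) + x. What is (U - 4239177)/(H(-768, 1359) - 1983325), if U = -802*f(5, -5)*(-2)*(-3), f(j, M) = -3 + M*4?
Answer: 1376167/661426 ≈ 2.0806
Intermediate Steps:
f(j, M) = -3 + 4*M
H(x, o) = -185 + x
U = 110676 (U = -802*(-3 + 4*(-5))*(-2)*(-3) = -802*(-3 - 20)*(-2)*(-3) = -802*(-23*(-2))*(-3) = -36892*(-3) = -802*(-138) = 110676)
(U - 4239177)/(H(-768, 1359) - 1983325) = (110676 - 4239177)/((-185 - 768) - 1983325) = -4128501/(-953 - 1983325) = -4128501/(-1984278) = -4128501*(-1/1984278) = 1376167/661426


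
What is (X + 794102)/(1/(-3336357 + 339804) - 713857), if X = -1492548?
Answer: 1046465228319/1069555167461 ≈ 0.97841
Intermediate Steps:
(X + 794102)/(1/(-3336357 + 339804) - 713857) = (-1492548 + 794102)/(1/(-3336357 + 339804) - 713857) = -698446/(1/(-2996553) - 713857) = -698446/(-1/2996553 - 713857) = -698446/(-2139110334922/2996553) = -698446*(-2996553/2139110334922) = 1046465228319/1069555167461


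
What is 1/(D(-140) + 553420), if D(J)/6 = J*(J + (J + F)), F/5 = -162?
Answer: 1/1469020 ≈ 6.8073e-7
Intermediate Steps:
F = -810 (F = 5*(-162) = -810)
D(J) = 6*J*(-810 + 2*J) (D(J) = 6*(J*(J + (J - 810))) = 6*(J*(J + (-810 + J))) = 6*(J*(-810 + 2*J)) = 6*J*(-810 + 2*J))
1/(D(-140) + 553420) = 1/(12*(-140)*(-405 - 140) + 553420) = 1/(12*(-140)*(-545) + 553420) = 1/(915600 + 553420) = 1/1469020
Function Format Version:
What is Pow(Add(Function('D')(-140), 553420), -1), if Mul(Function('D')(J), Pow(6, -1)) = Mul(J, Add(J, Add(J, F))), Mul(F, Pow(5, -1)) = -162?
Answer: Rational(1, 1469020) ≈ 6.8073e-7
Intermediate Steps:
F = -810 (F = Mul(5, -162) = -810)
Function('D')(J) = Mul(6, J, Add(-810, Mul(2, J))) (Function('D')(J) = Mul(6, Mul(J, Add(J, Add(J, -810)))) = Mul(6, Mul(J, Add(J, Add(-810, J)))) = Mul(6, Mul(J, Add(-810, Mul(2, J)))) = Mul(6, J, Add(-810, Mul(2, J))))
Pow(Add(Function('D')(-140), 553420), -1) = Pow(Add(Mul(12, -140, Add(-405, -140)), 553420), -1) = Pow(Add(Mul(12, -140, -545), 553420), -1) = Pow(Add(915600, 553420), -1) = Pow(1469020, -1) = Rational(1, 1469020)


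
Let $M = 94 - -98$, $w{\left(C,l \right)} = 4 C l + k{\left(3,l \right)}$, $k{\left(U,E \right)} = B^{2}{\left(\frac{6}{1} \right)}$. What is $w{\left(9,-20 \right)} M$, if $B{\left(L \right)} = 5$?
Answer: $-133440$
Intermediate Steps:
$k{\left(U,E \right)} = 25$ ($k{\left(U,E \right)} = 5^{2} = 25$)
$w{\left(C,l \right)} = 25 + 4 C l$ ($w{\left(C,l \right)} = 4 C l + 25 = 25 + 4 C l$)
$M = 192$ ($M = 94 + 98 = 192$)
$w{\left(9,-20 \right)} M = \left(25 + 4 \cdot 9 \left(-20\right)\right) 192 = \left(25 - 720\right) 192 = \left(-695\right) 192 = -133440$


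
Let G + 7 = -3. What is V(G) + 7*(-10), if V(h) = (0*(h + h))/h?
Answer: -70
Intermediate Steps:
G = -10 (G = -7 - 3 = -10)
V(h) = 0 (V(h) = (0*(2*h))/h = 0/h = 0)
V(G) + 7*(-10) = 0 + 7*(-10) = 0 - 70 = -70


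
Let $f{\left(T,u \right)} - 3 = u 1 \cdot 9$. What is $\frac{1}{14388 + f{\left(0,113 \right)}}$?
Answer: $\frac{1}{15408} \approx 6.4901 \cdot 10^{-5}$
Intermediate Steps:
$f{\left(T,u \right)} = 3 + 9 u$ ($f{\left(T,u \right)} = 3 + u 1 \cdot 9 = 3 + u 9 = 3 + 9 u$)
$\frac{1}{14388 + f{\left(0,113 \right)}} = \frac{1}{14388 + \left(3 + 9 \cdot 113\right)} = \frac{1}{14388 + \left(3 + 1017\right)} = \frac{1}{14388 + 1020} = \frac{1}{15408}$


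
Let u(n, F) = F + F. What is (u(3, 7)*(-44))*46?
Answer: -28336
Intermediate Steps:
u(n, F) = 2*F
(u(3, 7)*(-44))*46 = ((2*7)*(-44))*46 = (14*(-44))*46 = -616*46 = -28336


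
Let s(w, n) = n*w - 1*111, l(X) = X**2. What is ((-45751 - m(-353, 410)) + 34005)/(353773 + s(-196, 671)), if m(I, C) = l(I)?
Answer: -136355/222146 ≈ -0.61381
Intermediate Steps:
s(w, n) = -111 + n*w (s(w, n) = n*w - 111 = -111 + n*w)
m(I, C) = I**2
((-45751 - m(-353, 410)) + 34005)/(353773 + s(-196, 671)) = ((-45751 - 1*(-353)**2) + 34005)/(353773 + (-111 + 671*(-196))) = ((-45751 - 1*124609) + 34005)/(353773 + (-111 - 131516)) = ((-45751 - 124609) + 34005)/(353773 - 131627) = (-170360 + 34005)/222146 = -136355*1/222146 = -136355/222146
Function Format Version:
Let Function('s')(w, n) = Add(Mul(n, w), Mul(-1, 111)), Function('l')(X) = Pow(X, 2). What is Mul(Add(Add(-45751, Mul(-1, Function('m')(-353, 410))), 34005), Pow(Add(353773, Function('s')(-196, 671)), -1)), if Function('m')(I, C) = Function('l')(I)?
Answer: Rational(-136355, 222146) ≈ -0.61381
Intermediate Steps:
Function('s')(w, n) = Add(-111, Mul(n, w)) (Function('s')(w, n) = Add(Mul(n, w), -111) = Add(-111, Mul(n, w)))
Function('m')(I, C) = Pow(I, 2)
Mul(Add(Add(-45751, Mul(-1, Function('m')(-353, 410))), 34005), Pow(Add(353773, Function('s')(-196, 671)), -1)) = Mul(Add(Add(-45751, Mul(-1, Pow(-353, 2))), 34005), Pow(Add(353773, Add(-111, Mul(671, -196))), -1)) = Mul(Add(Add(-45751, Mul(-1, 124609)), 34005), Pow(Add(353773, Add(-111, -131516)), -1)) = Mul(Add(Add(-45751, -124609), 34005), Pow(Add(353773, -131627), -1)) = Mul(Add(-170360, 34005), Pow(222146, -1)) = Mul(-136355, Rational(1, 222146)) = Rational(-136355, 222146)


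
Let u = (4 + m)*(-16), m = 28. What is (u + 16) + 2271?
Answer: 1775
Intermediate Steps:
u = -512 (u = (4 + 28)*(-16) = 32*(-16) = -512)
(u + 16) + 2271 = (-512 + 16) + 2271 = -496 + 2271 = 1775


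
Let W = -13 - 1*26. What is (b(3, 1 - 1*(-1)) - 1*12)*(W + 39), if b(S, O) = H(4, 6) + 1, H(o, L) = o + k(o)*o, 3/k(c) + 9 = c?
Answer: 0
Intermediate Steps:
k(c) = 3/(-9 + c)
W = -39 (W = -13 - 26 = -39)
H(o, L) = o + 3*o/(-9 + o) (H(o, L) = o + (3/(-9 + o))*o = o + 3*o/(-9 + o))
b(S, O) = 13/5 (b(S, O) = 4*(-6 + 4)/(-9 + 4) + 1 = 4*(-2)/(-5) + 1 = 4*(-⅕)*(-2) + 1 = 8/5 + 1 = 13/5)
(b(3, 1 - 1*(-1)) - 1*12)*(W + 39) = (13/5 - 1*12)*(-39 + 39) = (13/5 - 12)*0 = -47/5*0 = 0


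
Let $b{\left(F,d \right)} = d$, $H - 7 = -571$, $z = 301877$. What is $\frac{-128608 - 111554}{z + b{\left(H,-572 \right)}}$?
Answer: $- \frac{80054}{100435} \approx -0.79707$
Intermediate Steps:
$H = -564$ ($H = 7 - 571 = -564$)
$\frac{-128608 - 111554}{z + b{\left(H,-572 \right)}} = \frac{-128608 - 111554}{301877 - 572} = - \frac{240162}{301305} = \left(-240162\right) \frac{1}{301305} = - \frac{80054}{100435}$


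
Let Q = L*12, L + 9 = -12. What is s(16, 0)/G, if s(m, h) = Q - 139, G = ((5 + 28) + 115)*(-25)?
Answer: 391/3700 ≈ 0.10568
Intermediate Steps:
L = -21 (L = -9 - 12 = -21)
Q = -252 (Q = -21*12 = -252)
G = -3700 (G = (33 + 115)*(-25) = 148*(-25) = -3700)
s(m, h) = -391 (s(m, h) = -252 - 139 = -391)
s(16, 0)/G = -391/(-3700) = -391*(-1/3700) = 391/3700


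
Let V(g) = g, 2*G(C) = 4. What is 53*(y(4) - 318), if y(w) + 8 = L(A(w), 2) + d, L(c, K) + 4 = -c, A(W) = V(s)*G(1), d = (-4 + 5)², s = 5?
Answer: -17967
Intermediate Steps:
G(C) = 2 (G(C) = (½)*4 = 2)
d = 1 (d = 1² = 1)
A(W) = 10 (A(W) = 5*2 = 10)
L(c, K) = -4 - c
y(w) = -21 (y(w) = -8 + ((-4 - 1*10) + 1) = -8 + ((-4 - 10) + 1) = -8 + (-14 + 1) = -8 - 13 = -21)
53*(y(4) - 318) = 53*(-21 - 318) = 53*(-339) = -17967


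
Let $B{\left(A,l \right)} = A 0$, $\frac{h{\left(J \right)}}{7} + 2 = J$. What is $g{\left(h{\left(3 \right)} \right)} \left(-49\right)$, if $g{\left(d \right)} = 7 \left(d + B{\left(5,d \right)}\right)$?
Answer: $-2401$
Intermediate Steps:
$h{\left(J \right)} = -14 + 7 J$
$B{\left(A,l \right)} = 0$
$g{\left(d \right)} = 7 d$ ($g{\left(d \right)} = 7 \left(d + 0\right) = 7 d$)
$g{\left(h{\left(3 \right)} \right)} \left(-49\right) = 7 \left(-14 + 7 \cdot 3\right) \left(-49\right) = 7 \left(-14 + 21\right) \left(-49\right) = 7 \cdot 7 \left(-49\right) = 49 \left(-49\right) = -2401$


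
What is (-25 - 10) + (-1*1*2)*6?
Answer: -47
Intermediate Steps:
(-25 - 10) + (-1*1*2)*6 = -35 - 1*2*6 = -35 - 2*6 = -35 - 12 = -47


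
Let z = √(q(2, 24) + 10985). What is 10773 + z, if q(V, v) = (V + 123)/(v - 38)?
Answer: 10773 + √2151310/14 ≈ 10878.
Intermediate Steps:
q(V, v) = (123 + V)/(-38 + v)
z = √2151310/14 (z = √((123 + 2)/(-38 + 24) + 10985) = √(125/(-14) + 10985) = √(-1/14*125 + 10985) = √(-125/14 + 10985) = √(153665/14) = √2151310/14 ≈ 104.77)
10773 + z = 10773 + √2151310/14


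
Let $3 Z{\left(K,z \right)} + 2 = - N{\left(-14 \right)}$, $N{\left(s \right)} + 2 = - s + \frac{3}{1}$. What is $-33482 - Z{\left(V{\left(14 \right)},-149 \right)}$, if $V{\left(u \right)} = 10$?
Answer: $- \frac{100429}{3} \approx -33476.0$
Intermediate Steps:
$N{\left(s \right)} = 1 - s$ ($N{\left(s \right)} = -2 - \left(-3 + s\right) = 1 - s$)
$Z{\left(K,z \right)} = - \frac{17}{3}$ ($Z{\left(K,z \right)} = - \frac{2}{3} + \frac{\left(-1\right) \left(1 - -14\right)}{3} = - \frac{2}{3} + \frac{\left(-1\right) \left(1 + 14\right)}{3} = - \frac{2}{3} + \frac{\left(-1\right) 15}{3} = - \frac{2}{3} + \frac{1}{3} \left(-15\right) = - \frac{2}{3} - 5 = - \frac{17}{3}$)
$-33482 - Z{\left(V{\left(14 \right)},-149 \right)} = -33482 - - \frac{17}{3} = -33482 + \frac{17}{3} = - \frac{100429}{3}$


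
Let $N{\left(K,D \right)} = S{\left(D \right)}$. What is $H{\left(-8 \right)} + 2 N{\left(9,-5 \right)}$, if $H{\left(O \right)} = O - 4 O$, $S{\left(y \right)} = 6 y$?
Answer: $-36$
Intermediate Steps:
$H{\left(O \right)} = - 3 O$
$N{\left(K,D \right)} = 6 D$
$H{\left(-8 \right)} + 2 N{\left(9,-5 \right)} = \left(-3\right) \left(-8\right) + 2 \cdot 6 \left(-5\right) = 24 + 2 \left(-30\right) = 24 - 60 = -36$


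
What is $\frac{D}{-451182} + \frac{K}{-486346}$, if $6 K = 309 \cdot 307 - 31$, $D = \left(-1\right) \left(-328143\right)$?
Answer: $- \frac{83361058691}{109715280486} \approx -0.75979$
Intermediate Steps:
$D = 328143$
$K = \frac{47416}{3}$ ($K = \frac{309 \cdot 307 - 31}{6} = \frac{94863 - 31}{6} = \frac{1}{6} \cdot 94832 = \frac{47416}{3} \approx 15805.0$)
$\frac{D}{-451182} + \frac{K}{-486346} = \frac{328143}{-451182} + \frac{47416}{3 \left(-486346\right)} = 328143 \left(- \frac{1}{451182}\right) + \frac{47416}{3} \left(- \frac{1}{486346}\right) = - \frac{109381}{150394} - \frac{23708}{729519} = - \frac{83361058691}{109715280486}$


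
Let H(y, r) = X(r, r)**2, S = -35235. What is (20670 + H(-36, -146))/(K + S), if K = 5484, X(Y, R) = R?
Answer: -41986/29751 ≈ -1.4112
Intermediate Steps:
H(y, r) = r**2
(20670 + H(-36, -146))/(K + S) = (20670 + (-146)**2)/(5484 - 35235) = (20670 + 21316)/(-29751) = 41986*(-1/29751) = -41986/29751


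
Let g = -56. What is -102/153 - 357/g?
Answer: 137/24 ≈ 5.7083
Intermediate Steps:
-102/153 - 357/g = -102/153 - 357/(-56) = -102*1/153 - 357*(-1/56) = -⅔ + 51/8 = 137/24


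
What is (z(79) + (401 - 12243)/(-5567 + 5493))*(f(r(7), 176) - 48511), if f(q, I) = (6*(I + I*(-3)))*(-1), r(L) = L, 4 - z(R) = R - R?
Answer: -281595531/37 ≈ -7.6107e+6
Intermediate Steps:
z(R) = 4 (z(R) = 4 - (R - R) = 4 - 1*0 = 4 + 0 = 4)
f(q, I) = 12*I (f(q, I) = (6*(I - 3*I))*(-1) = (6*(-2*I))*(-1) = -12*I*(-1) = 12*I)
(z(79) + (401 - 12243)/(-5567 + 5493))*(f(r(7), 176) - 48511) = (4 + (401 - 12243)/(-5567 + 5493))*(12*176 - 48511) = (4 - 11842/(-74))*(2112 - 48511) = (4 - 11842*(-1/74))*(-46399) = (4 + 5921/37)*(-46399) = (6069/37)*(-46399) = -281595531/37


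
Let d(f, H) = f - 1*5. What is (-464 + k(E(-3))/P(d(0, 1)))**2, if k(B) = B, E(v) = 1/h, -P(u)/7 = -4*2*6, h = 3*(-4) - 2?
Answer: 4763991579649/22127616 ≈ 2.1530e+5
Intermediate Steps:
d(f, H) = -5 + f (d(f, H) = f - 5 = -5 + f)
h = -14 (h = -12 - 2 = -14)
P(u) = 336 (P(u) = -7*(-4*2)*6 = -(-56)*6 = -7*(-48) = 336)
E(v) = -1/14 (E(v) = 1/(-14) = -1/14)
(-464 + k(E(-3))/P(d(0, 1)))**2 = (-464 - 1/14/336)**2 = (-464 - 1/14*1/336)**2 = (-464 - 1/4704)**2 = (-2182657/4704)**2 = 4763991579649/22127616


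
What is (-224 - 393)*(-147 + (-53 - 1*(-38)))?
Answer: 99954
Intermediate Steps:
(-224 - 393)*(-147 + (-53 - 1*(-38))) = -617*(-147 + (-53 + 38)) = -617*(-147 - 15) = -617*(-162) = 99954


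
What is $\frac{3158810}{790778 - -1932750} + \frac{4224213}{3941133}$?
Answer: $\frac{570334588457}{255566335172} \approx 2.2317$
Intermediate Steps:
$\frac{3158810}{790778 - -1932750} + \frac{4224213}{3941133} = \frac{3158810}{790778 + 1932750} + 4224213 \cdot \frac{1}{3941133} = \frac{3158810}{2723528} + \frac{201153}{187673} = 3158810 \cdot \frac{1}{2723528} + \frac{201153}{187673} = \frac{1579405}{1361764} + \frac{201153}{187673} = \frac{570334588457}{255566335172}$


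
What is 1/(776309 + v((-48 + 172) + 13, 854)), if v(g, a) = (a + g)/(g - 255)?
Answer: 118/91603471 ≈ 1.2882e-6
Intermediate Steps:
v(g, a) = (a + g)/(-255 + g)
1/(776309 + v((-48 + 172) + 13, 854)) = 1/(776309 + (854 + ((-48 + 172) + 13))/(-255 + ((-48 + 172) + 13))) = 1/(776309 + (854 + (124 + 13))/(-255 + (124 + 13))) = 1/(776309 + (854 + 137)/(-255 + 137)) = 1/(776309 + 991/(-118)) = 1/(776309 - 1/118*991) = 1/(776309 - 991/118) = 1/(91603471/118) = 118/91603471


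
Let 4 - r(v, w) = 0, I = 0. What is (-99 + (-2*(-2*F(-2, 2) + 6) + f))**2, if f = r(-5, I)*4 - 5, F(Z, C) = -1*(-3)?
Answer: 7744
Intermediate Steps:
F(Z, C) = 3
r(v, w) = 4 (r(v, w) = 4 - 1*0 = 4 + 0 = 4)
f = 11 (f = 4*4 - 5 = 16 - 5 = 11)
(-99 + (-2*(-2*F(-2, 2) + 6) + f))**2 = (-99 + (-2*(-2*3 + 6) + 11))**2 = (-99 + (-2*(-6 + 6) + 11))**2 = (-99 + (-2*0 + 11))**2 = (-99 + (0 + 11))**2 = (-99 + 11)**2 = (-88)**2 = 7744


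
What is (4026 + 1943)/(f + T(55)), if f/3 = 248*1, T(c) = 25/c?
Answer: 65659/8189 ≈ 8.0179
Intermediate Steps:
f = 744 (f = 3*(248*1) = 3*248 = 744)
(4026 + 1943)/(f + T(55)) = (4026 + 1943)/(744 + 25/55) = 5969/(744 + 25*(1/55)) = 5969/(744 + 5/11) = 5969/(8189/11) = 5969*(11/8189) = 65659/8189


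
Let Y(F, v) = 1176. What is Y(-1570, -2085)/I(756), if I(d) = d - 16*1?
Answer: 294/185 ≈ 1.5892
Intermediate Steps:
I(d) = -16 + d (I(d) = d - 16 = -16 + d)
Y(-1570, -2085)/I(756) = 1176/(-16 + 756) = 1176/740 = 1176*(1/740) = 294/185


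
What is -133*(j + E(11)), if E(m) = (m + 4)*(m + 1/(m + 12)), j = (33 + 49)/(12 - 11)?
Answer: -757568/23 ≈ -32938.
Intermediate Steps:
j = 82 (j = 82/1 = 82*1 = 82)
E(m) = (4 + m)*(m + 1/(12 + m))
-133*(j + E(11)) = -133*(82 + (4 + 11³ + 16*11² + 49*11)/(12 + 11)) = -133*(82 + (4 + 1331 + 16*121 + 539)/23) = -133*(82 + (4 + 1331 + 1936 + 539)/23) = -133*(82 + (1/23)*3810) = -133*(82 + 3810/23) = -133*5696/23 = -757568/23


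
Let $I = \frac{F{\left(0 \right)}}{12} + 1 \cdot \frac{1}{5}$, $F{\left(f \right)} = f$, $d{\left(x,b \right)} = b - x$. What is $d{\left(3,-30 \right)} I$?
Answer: $- \frac{33}{5} \approx -6.6$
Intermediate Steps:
$I = \frac{1}{5}$ ($I = \frac{0}{12} + 1 \cdot \frac{1}{5} = 0 \cdot \frac{1}{12} + 1 \cdot \frac{1}{5} = 0 + \frac{1}{5} = \frac{1}{5} \approx 0.2$)
$d{\left(3,-30 \right)} I = \left(-30 - 3\right) \frac{1}{5} = \left(-33\right) \frac{1}{5} = - \frac{33}{5}$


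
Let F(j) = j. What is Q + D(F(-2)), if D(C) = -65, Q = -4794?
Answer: -4859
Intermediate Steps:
Q + D(F(-2)) = -4794 - 65 = -4859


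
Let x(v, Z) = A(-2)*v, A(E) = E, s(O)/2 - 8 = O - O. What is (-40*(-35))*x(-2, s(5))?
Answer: 5600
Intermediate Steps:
s(O) = 16 (s(O) = 16 + 2*(O - O) = 16 + 2*0 = 16 + 0 = 16)
x(v, Z) = -2*v
(-40*(-35))*x(-2, s(5)) = (-40*(-35))*(-2*(-2)) = 1400*4 = 5600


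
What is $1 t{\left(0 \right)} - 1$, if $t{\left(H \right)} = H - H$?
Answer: $-1$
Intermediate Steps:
$t{\left(H \right)} = 0$
$1 t{\left(0 \right)} - 1 = 1 \cdot 0 - 1 = 0 - 1 = -1$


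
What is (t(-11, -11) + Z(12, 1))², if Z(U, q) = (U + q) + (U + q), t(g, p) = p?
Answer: 225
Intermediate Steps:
Z(U, q) = 2*U + 2*q
(t(-11, -11) + Z(12, 1))² = (-11 + (2*12 + 2*1))² = (-11 + (24 + 2))² = (-11 + 26)² = 15² = 225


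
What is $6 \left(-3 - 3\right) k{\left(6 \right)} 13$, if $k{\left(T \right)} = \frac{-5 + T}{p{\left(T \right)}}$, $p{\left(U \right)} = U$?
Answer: $-78$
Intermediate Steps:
$k{\left(T \right)} = \frac{-5 + T}{T}$
$6 \left(-3 - 3\right) k{\left(6 \right)} 13 = 6 \left(-3 - 3\right) \frac{-5 + 6}{6} \cdot 13 = 6 \left(-6\right) \frac{1}{6} \cdot 1 \cdot 13 = \left(-36\right) \frac{1}{6} \cdot 13 = \left(-6\right) 13 = -78$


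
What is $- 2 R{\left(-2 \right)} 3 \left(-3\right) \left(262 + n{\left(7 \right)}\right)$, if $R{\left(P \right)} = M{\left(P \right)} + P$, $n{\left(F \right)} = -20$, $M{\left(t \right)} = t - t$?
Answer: $-8712$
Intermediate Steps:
$M{\left(t \right)} = 0$
$R{\left(P \right)} = P$ ($R{\left(P \right)} = 0 + P = P$)
$- 2 R{\left(-2 \right)} 3 \left(-3\right) \left(262 + n{\left(7 \right)}\right) = \left(-2\right) \left(-2\right) 3 \left(-3\right) \left(262 - 20\right) = 4 \left(-9\right) 242 = \left(-36\right) 242 = -8712$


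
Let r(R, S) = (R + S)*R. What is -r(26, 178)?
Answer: -5304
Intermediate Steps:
r(R, S) = R*(R + S)
-r(26, 178) = -26*(26 + 178) = -26*204 = -1*5304 = -5304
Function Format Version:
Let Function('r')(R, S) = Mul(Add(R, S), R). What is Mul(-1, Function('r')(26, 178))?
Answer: -5304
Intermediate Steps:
Function('r')(R, S) = Mul(R, Add(R, S))
Mul(-1, Function('r')(26, 178)) = Mul(-1, Mul(26, Add(26, 178))) = Mul(-1, Mul(26, 204)) = Mul(-1, 5304) = -5304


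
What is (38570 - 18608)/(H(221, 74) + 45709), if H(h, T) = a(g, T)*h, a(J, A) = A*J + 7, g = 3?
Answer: 1109/5351 ≈ 0.20725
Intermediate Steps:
a(J, A) = 7 + A*J
H(h, T) = h*(7 + 3*T) (H(h, T) = (7 + T*3)*h = (7 + 3*T)*h = h*(7 + 3*T))
(38570 - 18608)/(H(221, 74) + 45709) = (38570 - 18608)/(221*(7 + 3*74) + 45709) = 19962/(221*(7 + 222) + 45709) = 19962/(221*229 + 45709) = 19962/(50609 + 45709) = 19962/96318 = 19962*(1/96318) = 1109/5351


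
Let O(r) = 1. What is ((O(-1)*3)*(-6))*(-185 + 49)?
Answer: 2448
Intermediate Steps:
((O(-1)*3)*(-6))*(-185 + 49) = ((1*3)*(-6))*(-185 + 49) = (3*(-6))*(-136) = -18*(-136) = 2448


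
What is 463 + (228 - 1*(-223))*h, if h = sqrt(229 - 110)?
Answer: 463 + 451*sqrt(119) ≈ 5382.8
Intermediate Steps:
h = sqrt(119) ≈ 10.909
463 + (228 - 1*(-223))*h = 463 + (228 - 1*(-223))*sqrt(119) = 463 + (228 + 223)*sqrt(119) = 463 + 451*sqrt(119)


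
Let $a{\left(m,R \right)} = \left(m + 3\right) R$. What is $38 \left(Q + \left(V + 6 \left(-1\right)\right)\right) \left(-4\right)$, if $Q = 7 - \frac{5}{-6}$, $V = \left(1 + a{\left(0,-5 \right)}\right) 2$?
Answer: $\frac{11932}{3} \approx 3977.3$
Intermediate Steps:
$a{\left(m,R \right)} = R \left(3 + m\right)$ ($a{\left(m,R \right)} = \left(3 + m\right) R = R \left(3 + m\right)$)
$V = -28$ ($V = \left(1 - 5 \left(3 + 0\right)\right) 2 = \left(1 - 15\right) 2 = \left(-14\right) 2 = -28$)
$Q = \frac{47}{6}$ ($Q = 7 - - \frac{5}{6} = 7 + \frac{5}{6} = \frac{47}{6} \approx 7.8333$)
$38 \left(Q + \left(V + 6 \left(-1\right)\right)\right) \left(-4\right) = 38 \left(\frac{47}{6} + \left(-28 + 6 \left(-1\right)\right)\right) \left(-4\right) = 38 \left(\frac{47}{6} - 34\right) \left(-4\right) = 38 \left(- \frac{157}{6}\right) \left(-4\right) = \left(- \frac{2983}{3}\right) \left(-4\right) = \frac{11932}{3}$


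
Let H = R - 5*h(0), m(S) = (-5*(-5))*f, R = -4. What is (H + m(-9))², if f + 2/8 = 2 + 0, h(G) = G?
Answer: 25281/16 ≈ 1580.1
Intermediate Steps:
f = 7/4 (f = -¼ + (2 + 0) = -¼ + 2 = 7/4 ≈ 1.7500)
m(S) = 175/4 (m(S) = -5*(-5)*(7/4) = 25*(7/4) = 175/4)
H = -4 (H = -4 - 5*0 = -4 + 0 = -4)
(H + m(-9))² = (-4 + 175/4)² = (159/4)² = 25281/16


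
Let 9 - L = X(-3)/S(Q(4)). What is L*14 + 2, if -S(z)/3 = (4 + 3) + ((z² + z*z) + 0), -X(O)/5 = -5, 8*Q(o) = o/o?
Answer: 3904/27 ≈ 144.59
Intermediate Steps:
Q(o) = ⅛ (Q(o) = (o/o)/8 = (⅛)*1 = ⅛)
X(O) = 25 (X(O) = -5*(-5) = 25)
S(z) = -21 - 6*z² (S(z) = -3*((4 + 3) + ((z² + z*z) + 0)) = -3*(7 + ((z² + z²) + 0)) = -3*(7 + (2*z² + 0)) = -3*(7 + 2*z²) = -21 - 6*z²)
L = 275/27 (L = 9 - 25/(-21 - 6*(⅛)²) = 9 - 25/(-21 - 6*1/64) = 9 - 25/(-21 - 3/32) = 9 - 25/(-675/32) = 9 - 25*(-32)/675 = 9 - 1*(-32/27) = 9 + 32/27 = 275/27 ≈ 10.185)
L*14 + 2 = (275/27)*14 + 2 = 3850/27 + 2 = 3904/27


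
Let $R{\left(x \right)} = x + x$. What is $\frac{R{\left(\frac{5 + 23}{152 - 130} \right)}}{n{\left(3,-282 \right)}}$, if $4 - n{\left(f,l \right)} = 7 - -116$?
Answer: $- \frac{4}{187} \approx -0.02139$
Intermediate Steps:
$n{\left(f,l \right)} = -119$ ($n{\left(f,l \right)} = 4 - \left(7 - -116\right) = 4 - \left(7 + 116\right) = 4 - 123 = -119$)
$R{\left(x \right)} = 2 x$
$\frac{R{\left(\frac{5 + 23}{152 - 130} \right)}}{n{\left(3,-282 \right)}} = \frac{2 \frac{5 + 23}{152 - 130}}{-119} = 2 \cdot \frac{28}{22} \left(- \frac{1}{119}\right) = 2 \cdot 28 \cdot \frac{1}{22} \left(- \frac{1}{119}\right) = 2 \cdot \frac{14}{11} \left(- \frac{1}{119}\right) = \frac{28}{11} \left(- \frac{1}{119}\right) = - \frac{4}{187}$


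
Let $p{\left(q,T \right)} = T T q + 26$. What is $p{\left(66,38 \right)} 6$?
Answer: $571980$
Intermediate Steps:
$p{\left(q,T \right)} = 26 + q T^{2}$ ($p{\left(q,T \right)} = T^{2} q + 26 = q T^{2} + 26 = 26 + q T^{2}$)
$p{\left(66,38 \right)} 6 = \left(26 + 66 \cdot 38^{2}\right) 6 = \left(26 + 66 \cdot 1444\right) 6 = \left(26 + 95304\right) 6 = 95330 \cdot 6 = 571980$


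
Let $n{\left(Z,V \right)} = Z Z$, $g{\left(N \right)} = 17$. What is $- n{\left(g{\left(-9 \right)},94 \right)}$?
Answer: $-289$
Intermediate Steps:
$n{\left(Z,V \right)} = Z^{2}$
$- n{\left(g{\left(-9 \right)},94 \right)} = - 17^{2} = \left(-1\right) 289 = -289$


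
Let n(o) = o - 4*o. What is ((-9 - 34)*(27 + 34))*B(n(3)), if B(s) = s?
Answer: 23607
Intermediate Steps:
n(o) = -3*o
((-9 - 34)*(27 + 34))*B(n(3)) = ((-9 - 34)*(27 + 34))*(-3*3) = -43*61*(-9) = -2623*(-9) = 23607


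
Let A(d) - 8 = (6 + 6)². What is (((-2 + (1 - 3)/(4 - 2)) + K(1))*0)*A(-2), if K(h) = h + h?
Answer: 0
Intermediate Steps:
A(d) = 152 (A(d) = 8 + (6 + 6)² = 8 + 12² = 8 + 144 = 152)
K(h) = 2*h
(((-2 + (1 - 3)/(4 - 2)) + K(1))*0)*A(-2) = (((-2 + (1 - 3)/(4 - 2)) + 2*1)*0)*152 = (((-2 - 2/2) + 2)*0)*152 = (((-2 - 2*½) + 2)*0)*152 = (((-2 - 1) + 2)*0)*152 = ((-3 + 2)*0)*152 = -1*0*152 = 0*152 = 0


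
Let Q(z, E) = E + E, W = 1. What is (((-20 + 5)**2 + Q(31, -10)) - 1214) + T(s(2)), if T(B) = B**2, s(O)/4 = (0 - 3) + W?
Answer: -945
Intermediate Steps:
Q(z, E) = 2*E
s(O) = -8 (s(O) = 4*((0 - 3) + 1) = 4*(-3 + 1) = 4*(-2) = -8)
(((-20 + 5)**2 + Q(31, -10)) - 1214) + T(s(2)) = (((-20 + 5)**2 + 2*(-10)) - 1214) + (-8)**2 = (((-15)**2 - 20) - 1214) + 64 = ((225 - 20) - 1214) + 64 = (205 - 1214) + 64 = -1009 + 64 = -945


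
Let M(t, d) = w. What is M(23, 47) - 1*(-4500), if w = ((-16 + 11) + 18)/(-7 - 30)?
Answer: 166487/37 ≈ 4499.6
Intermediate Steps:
w = -13/37 (w = (-5 + 18)/(-37) = 13*(-1/37) = -13/37 ≈ -0.35135)
M(t, d) = -13/37
M(23, 47) - 1*(-4500) = -13/37 - 1*(-4500) = -13/37 + 4500 = 166487/37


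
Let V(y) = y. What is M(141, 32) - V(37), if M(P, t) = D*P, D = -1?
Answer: -178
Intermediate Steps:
M(P, t) = -P
M(141, 32) - V(37) = -1*141 - 1*37 = -141 - 37 = -178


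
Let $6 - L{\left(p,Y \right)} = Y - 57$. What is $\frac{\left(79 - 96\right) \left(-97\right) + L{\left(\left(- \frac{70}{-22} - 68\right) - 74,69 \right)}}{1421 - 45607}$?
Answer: $- \frac{1643}{44186} \approx -0.037184$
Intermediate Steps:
$L{\left(p,Y \right)} = 63 - Y$ ($L{\left(p,Y \right)} = 6 - \left(Y - 57\right) = 6 - \left(-57 + Y\right) = 63 - Y$)
$\frac{\left(79 - 96\right) \left(-97\right) + L{\left(\left(- \frac{70}{-22} - 68\right) - 74,69 \right)}}{1421 - 45607} = \frac{\left(79 - 96\right) \left(-97\right) + \left(63 - 69\right)}{1421 - 45607} = \frac{\left(-17\right) \left(-97\right) + \left(63 - 69\right)}{-44186} = \left(1649 - 6\right) \left(- \frac{1}{44186}\right) = 1643 \left(- \frac{1}{44186}\right) = - \frac{1643}{44186}$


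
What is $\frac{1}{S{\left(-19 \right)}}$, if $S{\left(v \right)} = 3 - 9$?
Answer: $- \frac{1}{6} \approx -0.16667$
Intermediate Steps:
$S{\left(v \right)} = -6$ ($S{\left(v \right)} = 3 - 9 = -6$)
$\frac{1}{S{\left(-19 \right)}} = \frac{1}{-6} = - \frac{1}{6}$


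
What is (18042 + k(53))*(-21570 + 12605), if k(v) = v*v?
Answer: -186929215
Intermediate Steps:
k(v) = v²
(18042 + k(53))*(-21570 + 12605) = (18042 + 53²)*(-21570 + 12605) = (18042 + 2809)*(-8965) = 20851*(-8965) = -186929215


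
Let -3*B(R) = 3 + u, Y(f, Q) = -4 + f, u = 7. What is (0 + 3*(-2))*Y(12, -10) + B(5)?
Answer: -154/3 ≈ -51.333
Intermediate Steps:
B(R) = -10/3 (B(R) = -(3 + 7)/3 = -⅓*10 = -10/3)
(0 + 3*(-2))*Y(12, -10) + B(5) = (0 + 3*(-2))*(-4 + 12) - 10/3 = (0 - 6)*8 - 10/3 = -6*8 - 10/3 = -48 - 10/3 = -154/3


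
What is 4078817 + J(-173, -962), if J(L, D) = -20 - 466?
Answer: 4078331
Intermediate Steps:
J(L, D) = -486
4078817 + J(-173, -962) = 4078817 - 486 = 4078331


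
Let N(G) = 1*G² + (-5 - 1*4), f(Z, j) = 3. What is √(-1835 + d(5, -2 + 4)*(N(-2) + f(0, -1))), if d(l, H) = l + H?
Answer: 43*I ≈ 43.0*I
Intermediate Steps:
d(l, H) = H + l
N(G) = -9 + G² (N(G) = G² + (-5 - 4) = G² - 9 = -9 + G²)
√(-1835 + d(5, -2 + 4)*(N(-2) + f(0, -1))) = √(-1835 + ((-2 + 4) + 5)*((-9 + (-2)²) + 3)) = √(-1835 + (2 + 5)*((-9 + 4) + 3)) = √(-1835 + 7*(-5 + 3)) = √(-1835 + 7*(-2)) = √(-1835 - 14) = √(-1849) = 43*I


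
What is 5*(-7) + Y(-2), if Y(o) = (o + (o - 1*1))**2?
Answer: -10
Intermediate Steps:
Y(o) = (-1 + 2*o)**2 (Y(o) = (o + (o - 1))**2 = (o + (-1 + o))**2 = (-1 + 2*o)**2)
5*(-7) + Y(-2) = 5*(-7) + (-1 + 2*(-2))**2 = -35 + (-1 - 4)**2 = -35 + (-5)**2 = -35 + 25 = -10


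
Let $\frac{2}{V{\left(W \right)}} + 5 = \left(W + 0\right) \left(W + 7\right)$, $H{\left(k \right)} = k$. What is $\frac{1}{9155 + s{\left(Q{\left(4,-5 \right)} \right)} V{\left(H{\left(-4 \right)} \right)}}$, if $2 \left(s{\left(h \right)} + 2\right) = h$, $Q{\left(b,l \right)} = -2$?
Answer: $\frac{17}{155641} \approx 0.00010923$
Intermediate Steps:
$s{\left(h \right)} = -2 + \frac{h}{2}$
$V{\left(W \right)} = \frac{2}{-5 + W \left(7 + W\right)}$ ($V{\left(W \right)} = \frac{2}{-5 + \left(W + 0\right) \left(W + 7\right)} = \frac{2}{-5 + W \left(7 + W\right)}$)
$\frac{1}{9155 + s{\left(Q{\left(4,-5 \right)} \right)} V{\left(H{\left(-4 \right)} \right)}} = \frac{1}{9155 + \left(-2 + \frac{1}{2} \left(-2\right)\right) \frac{2}{-5 + \left(-4\right)^{2} + 7 \left(-4\right)}} = \frac{1}{9155 + \left(-2 - 1\right) \frac{2}{-5 + 16 - 28}} = \frac{1}{9155 - 3 \frac{2}{-17}} = \frac{1}{9155 - 3 \cdot 2 \left(- \frac{1}{17}\right)} = \frac{1}{9155 - - \frac{6}{17}} = \frac{1}{9155 + \frac{6}{17}} = \frac{1}{\frac{155641}{17}} = \frac{17}{155641}$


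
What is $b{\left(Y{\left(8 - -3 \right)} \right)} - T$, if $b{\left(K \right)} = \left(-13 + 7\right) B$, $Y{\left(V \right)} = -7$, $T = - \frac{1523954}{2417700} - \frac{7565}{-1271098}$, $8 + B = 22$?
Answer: $- \frac{359865758884}{4316198925} \approx -83.376$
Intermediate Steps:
$B = 14$ ($B = -8 + 22 = 14$)
$T = - \frac{2694950816}{4316198925}$ ($T = \left(-1523954\right) \frac{1}{2417700} - - \frac{85}{14282} = - \frac{761977}{1208850} + \frac{85}{14282} = - \frac{2694950816}{4316198925} \approx -0.62438$)
$b{\left(K \right)} = -84$ ($b{\left(K \right)} = \left(-13 + 7\right) 14 = \left(-6\right) 14 = -84$)
$b{\left(Y{\left(8 - -3 \right)} \right)} - T = -84 - - \frac{2694950816}{4316198925} = -84 + \frac{2694950816}{4316198925} = - \frac{359865758884}{4316198925}$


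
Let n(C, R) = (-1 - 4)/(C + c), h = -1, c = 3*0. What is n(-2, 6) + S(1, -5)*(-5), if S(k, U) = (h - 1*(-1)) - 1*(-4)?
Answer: -35/2 ≈ -17.500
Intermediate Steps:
c = 0
n(C, R) = -5/C (n(C, R) = (-1 - 4)/(C + 0) = -5/C)
S(k, U) = 4 (S(k, U) = (-1 - 1*(-1)) - 1*(-4) = (-1 + 1) + 4 = 0 + 4 = 4)
n(-2, 6) + S(1, -5)*(-5) = -5/(-2) + 4*(-5) = -5*(-1/2) - 20 = 5/2 - 20 = -35/2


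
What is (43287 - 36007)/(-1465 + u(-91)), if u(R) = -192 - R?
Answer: -3640/783 ≈ -4.6488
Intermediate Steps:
(43287 - 36007)/(-1465 + u(-91)) = (43287 - 36007)/(-1465 + (-192 - 1*(-91))) = 7280/(-1465 + (-192 + 91)) = 7280/(-1465 - 101) = 7280/(-1566) = 7280*(-1/1566) = -3640/783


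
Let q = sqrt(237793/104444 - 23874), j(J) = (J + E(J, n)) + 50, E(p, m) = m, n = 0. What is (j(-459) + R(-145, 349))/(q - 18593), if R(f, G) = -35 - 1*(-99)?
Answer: 669964915740/36108747398419 + 690*I*sqrt(65101466505193)/36108747398419 ≈ 0.018554 + 0.00015418*I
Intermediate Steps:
R(f, G) = 64 (R(f, G) = -35 + 99 = 64)
j(J) = 50 + J (j(J) = (J + 0) + 50 = J + 50 = 50 + J)
q = I*sqrt(65101466505193)/52222 (q = sqrt(237793*(1/104444) - 23874) = sqrt(237793/104444 - 23874) = sqrt(-2493258263/104444) = I*sqrt(65101466505193)/52222 ≈ 154.5*I)
(j(-459) + R(-145, 349))/(q - 18593) = ((50 - 459) + 64)/(I*sqrt(65101466505193)/52222 - 18593) = (-409 + 64)/(-18593 + I*sqrt(65101466505193)/52222) = -345/(-18593 + I*sqrt(65101466505193)/52222)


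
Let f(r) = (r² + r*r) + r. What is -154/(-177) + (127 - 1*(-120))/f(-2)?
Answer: 14881/354 ≈ 42.037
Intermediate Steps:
f(r) = r + 2*r² (f(r) = (r² + r²) + r = 2*r² + r = r + 2*r²)
-154/(-177) + (127 - 1*(-120))/f(-2) = -154/(-177) + (127 - 1*(-120))/((-2*(1 + 2*(-2)))) = -154*(-1/177) + (127 + 120)/((-2*(1 - 4))) = 154/177 + 247/((-2*(-3))) = 154/177 + 247/6 = 14881/354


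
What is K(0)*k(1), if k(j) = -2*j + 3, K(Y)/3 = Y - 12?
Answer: -36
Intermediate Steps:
K(Y) = -36 + 3*Y (K(Y) = 3*(Y - 12) = 3*(-12 + Y) = -36 + 3*Y)
k(j) = 3 - 2*j
K(0)*k(1) = (-36 + 3*0)*(3 - 2*1) = (-36 + 0)*(3 - 2) = -36*1 = -36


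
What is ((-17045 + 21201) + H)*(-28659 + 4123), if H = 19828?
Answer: -588471424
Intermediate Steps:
((-17045 + 21201) + H)*(-28659 + 4123) = ((-17045 + 21201) + 19828)*(-28659 + 4123) = (4156 + 19828)*(-24536) = 23984*(-24536) = -588471424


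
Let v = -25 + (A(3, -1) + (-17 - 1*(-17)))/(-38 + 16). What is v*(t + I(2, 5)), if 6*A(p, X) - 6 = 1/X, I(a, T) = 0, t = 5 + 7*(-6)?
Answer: 122285/132 ≈ 926.40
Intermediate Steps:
t = -37 (t = 5 - 42 = -37)
A(p, X) = 1 + 1/(6*X)
v = -3305/132 (v = -25 + ((⅙ - 1)/(-1) + (-17 - 1*(-17)))/(-38 + 16) = -25 + (-1*(-⅚) + (-17 + 17))/(-22) = -25 + (⅚ + 0)*(-1/22) = -25 + (⅚)*(-1/22) = -25 - 5/132 = -3305/132 ≈ -25.038)
v*(t + I(2, 5)) = -3305*(-37 + 0)/132 = -3305/132*(-37) = 122285/132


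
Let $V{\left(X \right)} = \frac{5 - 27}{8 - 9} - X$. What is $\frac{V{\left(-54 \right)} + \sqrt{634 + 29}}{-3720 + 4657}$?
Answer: $\frac{76}{937} + \frac{\sqrt{663}}{937} \approx 0.10859$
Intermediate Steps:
$V{\left(X \right)} = 22 - X$ ($V{\left(X \right)} = - \frac{22}{-1} - X = \left(-22\right) \left(-1\right) - X = 22 - X$)
$\frac{V{\left(-54 \right)} + \sqrt{634 + 29}}{-3720 + 4657} = \frac{\left(22 - -54\right) + \sqrt{634 + 29}}{-3720 + 4657} = \frac{\left(22 + 54\right) + \sqrt{663}}{937} = \left(76 + \sqrt{663}\right) \frac{1}{937} = \frac{76}{937} + \frac{\sqrt{663}}{937}$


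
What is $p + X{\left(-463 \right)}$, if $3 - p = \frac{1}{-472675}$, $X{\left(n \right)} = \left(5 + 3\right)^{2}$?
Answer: $\frac{31669226}{472675} \approx 67.0$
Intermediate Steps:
$X{\left(n \right)} = 64$ ($X{\left(n \right)} = 8^{2} = 64$)
$p = \frac{1418026}{472675}$ ($p = 3 - \frac{1}{-472675} = 3 - - \frac{1}{472675} = 3 + \frac{1}{472675} = \frac{1418026}{472675} \approx 3.0$)
$p + X{\left(-463 \right)} = \frac{1418026}{472675} + 64 = \frac{31669226}{472675}$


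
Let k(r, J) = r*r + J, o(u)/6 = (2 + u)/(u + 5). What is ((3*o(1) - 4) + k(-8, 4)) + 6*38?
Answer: 301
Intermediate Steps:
o(u) = 6*(2 + u)/(5 + u) (o(u) = 6*((2 + u)/(u + 5)) = 6*((2 + u)/(5 + u)) = 6*(2 + u)/(5 + u))
k(r, J) = J + r² (k(r, J) = r² + J = J + r²)
((3*o(1) - 4) + k(-8, 4)) + 6*38 = ((3*(6*(2 + 1)/(5 + 1)) - 4) + (4 + (-8)²)) + 6*38 = ((3*(6*3/6) - 4) + (4 + 64)) + 228 = ((3*(6*(⅙)*3) - 4) + 68) + 228 = ((3*3 - 4) + 68) + 228 = ((9 - 4) + 68) + 228 = (5 + 68) + 228 = 73 + 228 = 301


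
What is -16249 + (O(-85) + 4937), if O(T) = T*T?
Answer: -4087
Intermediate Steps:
O(T) = T²
-16249 + (O(-85) + 4937) = -16249 + ((-85)² + 4937) = -16249 + (7225 + 4937) = -16249 + 12162 = -4087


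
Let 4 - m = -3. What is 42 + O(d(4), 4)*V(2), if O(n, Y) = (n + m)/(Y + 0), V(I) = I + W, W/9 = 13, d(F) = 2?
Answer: 1239/4 ≈ 309.75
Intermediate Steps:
W = 117 (W = 9*13 = 117)
m = 7 (m = 4 - 1*(-3) = 4 + 3 = 7)
V(I) = 117 + I (V(I) = I + 117 = 117 + I)
O(n, Y) = (7 + n)/Y (O(n, Y) = (n + 7)/(Y + 0) = (7 + n)/Y)
42 + O(d(4), 4)*V(2) = 42 + ((7 + 2)/4)*(117 + 2) = 42 + ((¼)*9)*119 = 42 + (9/4)*119 = 42 + 1071/4 = 1239/4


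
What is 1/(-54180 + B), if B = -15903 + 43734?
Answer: -1/26349 ≈ -3.7952e-5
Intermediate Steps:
B = 27831
1/(-54180 + B) = 1/(-54180 + 27831) = 1/(-26349) = -1/26349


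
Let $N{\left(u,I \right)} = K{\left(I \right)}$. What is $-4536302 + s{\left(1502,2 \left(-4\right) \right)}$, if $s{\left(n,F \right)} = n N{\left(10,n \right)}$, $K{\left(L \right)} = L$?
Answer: $-2280298$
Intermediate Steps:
$N{\left(u,I \right)} = I$
$s{\left(n,F \right)} = n^{2}$ ($s{\left(n,F \right)} = n n = n^{2}$)
$-4536302 + s{\left(1502,2 \left(-4\right) \right)} = -4536302 + 1502^{2} = -4536302 + 2256004 = -2280298$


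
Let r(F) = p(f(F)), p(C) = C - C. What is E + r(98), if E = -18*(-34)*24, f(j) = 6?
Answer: 14688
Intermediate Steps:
p(C) = 0
r(F) = 0
E = 14688 (E = 612*24 = 14688)
E + r(98) = 14688 + 0 = 14688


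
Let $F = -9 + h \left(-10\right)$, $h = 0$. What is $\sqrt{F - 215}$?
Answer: $4 i \sqrt{14} \approx 14.967 i$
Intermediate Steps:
$F = -9$ ($F = -9 + 0 \left(-10\right) = -9 + 0 = -9$)
$\sqrt{F - 215} = \sqrt{-9 - 215} = \sqrt{-224} = 4 i \sqrt{14}$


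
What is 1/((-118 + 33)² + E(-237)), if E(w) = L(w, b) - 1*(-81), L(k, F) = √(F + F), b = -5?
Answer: 3653/26688823 - I*√10/53377646 ≈ 0.00013687 - 5.9243e-8*I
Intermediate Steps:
L(k, F) = √2*√F (L(k, F) = √(2*F) = √2*√F)
E(w) = 81 + I*√10 (E(w) = √2*√(-5) - 1*(-81) = √2*(I*√5) + 81 = I*√10 + 81 = 81 + I*√10)
1/((-118 + 33)² + E(-237)) = 1/((-118 + 33)² + (81 + I*√10)) = 1/((-85)² + (81 + I*√10)) = 1/(7225 + (81 + I*√10)) = 1/(7306 + I*√10)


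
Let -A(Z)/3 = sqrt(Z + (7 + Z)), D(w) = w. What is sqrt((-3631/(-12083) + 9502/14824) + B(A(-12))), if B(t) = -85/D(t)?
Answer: sqrt(16991030616927255 - 30078185955624060*I*sqrt(17))/134338794 ≈ 1.9846 - 1.7313*I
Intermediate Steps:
A(Z) = -3*sqrt(7 + 2*Z) (A(Z) = -3*sqrt(Z + (7 + Z)) = -3*sqrt(7 + 2*Z))
B(t) = -85/t
sqrt((-3631/(-12083) + 9502/14824) + B(A(-12))) = sqrt((-3631/(-12083) + 9502/14824) - 85*(-1/(3*sqrt(7 + 2*(-12))))) = sqrt((-3631*(-1/12083) + 9502*(1/14824)) - 85*(-1/(3*sqrt(7 - 24)))) = sqrt((3631/12083 + 4751/7412) - 85*I*sqrt(17)/51) = sqrt(84319305/89559196 - 85*I*sqrt(17)/51) = sqrt(84319305/89559196 - 5*I*sqrt(17)/3)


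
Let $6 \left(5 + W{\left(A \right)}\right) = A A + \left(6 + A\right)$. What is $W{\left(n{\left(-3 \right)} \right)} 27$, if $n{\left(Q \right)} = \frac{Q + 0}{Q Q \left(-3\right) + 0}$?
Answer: $- \frac{967}{9} \approx -107.44$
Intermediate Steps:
$n{\left(Q \right)} = - \frac{1}{3 Q}$ ($n{\left(Q \right)} = \frac{Q}{Q^{2} \left(-3\right) + 0} = \frac{Q}{- 3 Q^{2} + 0} = \frac{Q}{\left(-3\right) Q^{2}} = Q \left(- \frac{1}{3 Q^{2}}\right) = - \frac{1}{3 Q}$)
$W{\left(A \right)} = -4 + \frac{A}{6} + \frac{A^{2}}{6}$ ($W{\left(A \right)} = -5 + \frac{A A + \left(6 + A\right)}{6} = -5 + \frac{A^{2} + \left(6 + A\right)}{6} = -5 + \frac{6 + A + A^{2}}{6} = -5 + \left(1 + \frac{A}{6} + \frac{A^{2}}{6}\right) = -4 + \frac{A}{6} + \frac{A^{2}}{6}$)
$W{\left(n{\left(-3 \right)} \right)} 27 = \left(-4 + \frac{\left(- \frac{1}{3}\right) \frac{1}{-3}}{6} + \frac{\left(- \frac{1}{3 \left(-3\right)}\right)^{2}}{6}\right) 27 = \left(-4 + \frac{\left(- \frac{1}{3}\right) \left(- \frac{1}{3}\right)}{6} + \frac{\left(\left(- \frac{1}{3}\right) \left(- \frac{1}{3}\right)\right)^{2}}{6}\right) 27 = \left(-4 + \frac{1}{6} \cdot \frac{1}{9} + \frac{1}{6 \cdot 81}\right) 27 = \left(-4 + \frac{1}{54} + \frac{1}{6} \cdot \frac{1}{81}\right) 27 = \left(-4 + \frac{1}{54} + \frac{1}{486}\right) 27 = \left(- \frac{967}{243}\right) 27 = - \frac{967}{9}$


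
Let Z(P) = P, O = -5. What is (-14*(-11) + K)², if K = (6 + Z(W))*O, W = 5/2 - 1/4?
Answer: 203401/16 ≈ 12713.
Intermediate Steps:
W = 9/4 (W = 5*(½) - 1*¼ = 5/2 - ¼ = 9/4 ≈ 2.2500)
K = -165/4 (K = (6 + 9/4)*(-5) = (33/4)*(-5) = -165/4 ≈ -41.250)
(-14*(-11) + K)² = (-14*(-11) - 165/4)² = (154 - 165/4)² = (451/4)² = 203401/16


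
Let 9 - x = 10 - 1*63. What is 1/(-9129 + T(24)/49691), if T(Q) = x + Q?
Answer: -49691/453629053 ≈ -0.00010954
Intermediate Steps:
x = 62 (x = 9 - (10 - 1*63) = 9 - (10 - 63) = 9 - 1*(-53) = 9 + 53 = 62)
T(Q) = 62 + Q
1/(-9129 + T(24)/49691) = 1/(-9129 + (62 + 24)/49691) = 1/(-9129 + 86*(1/49691)) = 1/(-9129 + 86/49691) = 1/(-453629053/49691) = -49691/453629053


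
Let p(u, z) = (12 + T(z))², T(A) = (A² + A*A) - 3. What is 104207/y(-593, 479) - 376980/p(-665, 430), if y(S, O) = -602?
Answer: -14251213711137527/82328735281562 ≈ -173.10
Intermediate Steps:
T(A) = -3 + 2*A² (T(A) = (A² + A²) - 3 = 2*A² - 3 = -3 + 2*A²)
p(u, z) = (9 + 2*z²)² (p(u, z) = (12 + (-3 + 2*z²))² = (9 + 2*z²)²)
104207/y(-593, 479) - 376980/p(-665, 430) = 104207/(-602) - 376980/(9 + 2*430²)² = 104207*(-1/602) - 376980/(9 + 2*184900)² = -104207/602 - 376980/(9 + 369800)² = -104207/602 - 376980/(369809²) = -104207/602 - 376980/136758696481 = -14251213711137527/82328735281562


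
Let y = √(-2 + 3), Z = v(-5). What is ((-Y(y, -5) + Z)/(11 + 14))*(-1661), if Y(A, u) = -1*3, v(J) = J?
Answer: 3322/25 ≈ 132.88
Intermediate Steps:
Z = -5
y = 1 (y = √1 = 1)
Y(A, u) = -3
((-Y(y, -5) + Z)/(11 + 14))*(-1661) = ((-1*(-3) - 5)/(11 + 14))*(-1661) = ((3 - 5)/25)*(-1661) = -2*1/25*(-1661) = -2/25*(-1661) = 3322/25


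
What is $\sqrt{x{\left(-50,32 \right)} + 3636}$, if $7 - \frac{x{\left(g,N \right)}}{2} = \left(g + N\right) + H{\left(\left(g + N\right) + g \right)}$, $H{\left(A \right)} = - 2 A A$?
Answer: $\sqrt{22182} \approx 148.94$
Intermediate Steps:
$H{\left(A \right)} = - 2 A^{2}$
$x{\left(g,N \right)} = 14 - 2 N - 2 g + 4 \left(N + 2 g\right)^{2}$ ($x{\left(g,N \right)} = 14 - 2 \left(\left(g + N\right) - 2 \left(\left(g + N\right) + g\right)^{2}\right) = 14 - 2 \left(\left(N + g\right) - 2 \left(\left(N + g\right) + g\right)^{2}\right) = 14 - 2 \left(\left(N + g\right) - 2 \left(N + 2 g\right)^{2}\right) = 14 - 2 \left(N + g - 2 \left(N + 2 g\right)^{2}\right) = 14 - \left(- 4 \left(N + 2 g\right)^{2} + 2 N + 2 g\right) = 14 - 2 N - 2 g + 4 \left(N + 2 g\right)^{2}$)
$\sqrt{x{\left(-50,32 \right)} + 3636} = \sqrt{\left(14 - 64 - -100 + 4 \left(32 + 2 \left(-50\right)\right)^{2}\right) + 3636} = \sqrt{\left(14 - 64 + 100 + 4 \left(32 - 100\right)^{2}\right) + 3636} = \sqrt{\left(14 - 64 + 100 + 4 \left(-68\right)^{2}\right) + 3636} = \sqrt{\left(14 - 64 + 100 + 4 \cdot 4624\right) + 3636} = \sqrt{\left(14 - 64 + 100 + 18496\right) + 3636} = \sqrt{18546 + 3636} = \sqrt{22182}$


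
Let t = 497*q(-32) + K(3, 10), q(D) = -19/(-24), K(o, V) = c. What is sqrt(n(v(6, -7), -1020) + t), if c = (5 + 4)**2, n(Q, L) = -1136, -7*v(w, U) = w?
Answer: I*sqrt(95262)/12 ≈ 25.72*I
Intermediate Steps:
v(w, U) = -w/7
c = 81 (c = 9**2 = 81)
K(o, V) = 81
q(D) = 19/24 (q(D) = -19*(-1/24) = 19/24)
t = 11387/24 (t = 497*(19/24) + 81 = 9443/24 + 81 = 11387/24 ≈ 474.46)
sqrt(n(v(6, -7), -1020) + t) = sqrt(-1136 + 11387/24) = sqrt(-15877/24) = I*sqrt(95262)/12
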